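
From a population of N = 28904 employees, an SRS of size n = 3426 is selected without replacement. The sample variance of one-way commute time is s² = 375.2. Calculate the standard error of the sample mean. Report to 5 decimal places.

Under SRS without replacement, Var(ȳ) = (1 − f)·s²/n with f = n/N = 3426/28904 = 0.11853031.
Var(ȳ) = (1 − 0.11853031)·375.2/3426 = 0.88146969·0.10951547 = 0.096534568.
SE(ȳ) = √(0.096534568) = 0.31070.

0.31070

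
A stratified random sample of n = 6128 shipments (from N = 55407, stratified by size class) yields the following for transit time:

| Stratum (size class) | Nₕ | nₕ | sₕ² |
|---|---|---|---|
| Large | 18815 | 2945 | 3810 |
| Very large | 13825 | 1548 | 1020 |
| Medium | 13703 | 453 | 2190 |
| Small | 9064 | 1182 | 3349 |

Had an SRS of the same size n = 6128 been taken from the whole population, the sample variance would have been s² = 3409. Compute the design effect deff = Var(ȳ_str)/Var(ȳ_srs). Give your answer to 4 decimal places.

Var(ȳ_str) = Σ Wₕ²(1−fₕ)sₕ²/nₕ with Wₕ = Nₕ/55407:
  Large: (18815/55407)²·(1−2945/18815)·3810/2945 = 0.12583213
  Very large: (13825/55407)²·(1−1548/13825)·1020/1548 = 0.036429846
  Medium: (13703/55407)²·(1−453/13703)·2190/453 = 0.2859224
  Small: (9064/55407)²·(1−1182/9064)·3349/1182 = 0.065936323
  → Var(ȳ_str) = 0.5141207.
Var(ȳ_srs) = (1 − 6128/55407)·3409/6128 = 0.49477243.
deff = 0.5141207 / 0.49477243 = 1.0391.

1.0391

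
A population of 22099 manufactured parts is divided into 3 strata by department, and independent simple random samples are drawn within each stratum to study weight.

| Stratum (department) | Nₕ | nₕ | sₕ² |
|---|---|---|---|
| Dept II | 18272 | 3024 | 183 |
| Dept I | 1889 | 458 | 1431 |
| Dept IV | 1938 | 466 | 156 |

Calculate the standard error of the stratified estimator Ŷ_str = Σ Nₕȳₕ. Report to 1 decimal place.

5124.6

Var(Ŷ_str) = Σₕ Nₕ²(1 − fₕ)sₕ²/nₕ.
Dept II: 18272²·(1 − 3024/18272)·183/3024 = 1.6860415 × 10^7.
Dept I: 1889²·(1 − 458/1889)·1431/458 = 8.4458964 × 10^6.
Dept IV: 1938²·(1 − 466/1938)·156/466 = 954993.17.
Sum = 2.6261305 × 10^7.
SE = √(2.6261305 × 10^7) = 5124.6.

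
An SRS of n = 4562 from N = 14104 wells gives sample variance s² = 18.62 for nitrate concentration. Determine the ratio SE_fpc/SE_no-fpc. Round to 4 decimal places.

0.8225

f = n/N = 4562/14104 = 0.32345434.
SE_no-fpc = √(s²/n) = 0.063886956; SE_fpc = √((1−f)s²/n) = 0.052548552.
Ratio = √(1−f) = 0.82252396.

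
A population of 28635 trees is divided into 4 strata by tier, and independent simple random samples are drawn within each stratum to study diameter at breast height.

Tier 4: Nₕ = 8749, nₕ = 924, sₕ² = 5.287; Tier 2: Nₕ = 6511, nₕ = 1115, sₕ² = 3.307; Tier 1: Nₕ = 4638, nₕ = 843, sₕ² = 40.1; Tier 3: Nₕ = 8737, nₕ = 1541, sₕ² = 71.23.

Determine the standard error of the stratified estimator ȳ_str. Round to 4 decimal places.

0.0719

Var(ȳ_str) = Σₕ Wₕ²(1 − fₕ)sₕ²/nₕ with Wₕ = Nₕ/N, N = 28635.
Tier 4: Wₕ = 0.30553518; term = 0.30553518²·(1 − 0.10561207)·5.287/924 = 4.7773353 × 10^-4.
Tier 2: Wₕ = 0.22737908; term = 0.22737908²·(1 − 0.17124866)·3.307/1115 = 1.2708216 × 10^-4.
Tier 1: Wₕ = 0.16196962; term = 0.16196962²·(1 − 0.18175938)·40.1/843 = 0.0010210922.
Tier 3: Wₕ = 0.30511612; term = 0.30511612²·(1 − 0.17637633)·71.23/1541 = 0.0035442098.
Sum = 0.0051701177.
SE = √(0.0051701177) = 0.0719.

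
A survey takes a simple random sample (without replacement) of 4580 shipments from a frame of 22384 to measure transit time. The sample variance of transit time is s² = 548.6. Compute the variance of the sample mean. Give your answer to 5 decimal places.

Under SRS without replacement, Var(ȳ) = (1 − f)·s²/n with f = n/N = 4580/22384 = 0.20461044.
Var(ȳ) = (1 − 0.20461044)·548.6/4580 = 0.79538956·0.11978166 = 0.095273082.

0.09527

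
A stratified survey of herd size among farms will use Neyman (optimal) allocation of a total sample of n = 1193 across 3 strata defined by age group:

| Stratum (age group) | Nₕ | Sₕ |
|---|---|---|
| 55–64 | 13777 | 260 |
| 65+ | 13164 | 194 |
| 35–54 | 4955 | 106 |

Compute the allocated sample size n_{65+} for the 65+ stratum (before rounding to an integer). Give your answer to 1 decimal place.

457.4

Neyman allocation: nₕ = n·NₕSₕ / Σⱼ NⱼSⱼ.
Σ NⱼSⱼ = 13777·260 + 13164·194 + 4955·106 = 6.661066 × 10^6.
n_{65+} = 1193·13164·194 / (6.661066 × 10^6) = 457.4.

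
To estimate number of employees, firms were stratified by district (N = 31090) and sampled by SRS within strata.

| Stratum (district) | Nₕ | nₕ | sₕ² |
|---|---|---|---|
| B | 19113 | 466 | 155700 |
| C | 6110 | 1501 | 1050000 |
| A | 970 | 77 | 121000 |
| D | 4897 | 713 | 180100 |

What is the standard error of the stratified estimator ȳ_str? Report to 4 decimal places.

12.2613

Var(ȳ_str) = Σₕ Wₕ²(1 − fₕ)sₕ²/nₕ with Wₕ = Nₕ/N, N = 31090.
B: Wₕ = 0.61476359; term = 0.61476359²·(1 − 0.02438131)·155700/466 = 123.1967.
C: Wₕ = 0.19652621; term = 0.19652621²·(1 − 0.24566285)·1050000/1501 = 20.380512.
A: Wₕ = 0.03119974; term = 0.03119974²·(1 − 0.07938144)·121000/77 = 1.4082391.
D: Wₕ = 0.15751045; term = 0.15751045²·(1 − 0.14559935)·180100/713 = 5.3543224.
Sum = 150.33977.
SE = √(150.33977) = 12.2613.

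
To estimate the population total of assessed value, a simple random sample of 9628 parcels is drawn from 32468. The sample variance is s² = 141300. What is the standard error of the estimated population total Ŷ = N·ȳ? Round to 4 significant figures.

Var(Ŷ) = N²·Var(ȳ) = N²·(1 − n/N)·s²/n.
f = 9628/32468 = 0.29653813; Var(ȳ) = 0.70346187·141300/9628 = 10.323968.
Var(Ŷ) = 32468² · 10.323968 = 1.0883228 × 10^10.
SE(Ŷ) = √(1.0883228 × 10^10) = 104300.

104300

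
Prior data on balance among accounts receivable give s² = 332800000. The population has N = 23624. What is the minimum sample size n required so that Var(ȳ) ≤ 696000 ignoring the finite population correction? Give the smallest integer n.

Without fpc, n₀ = s²/D = 332800000/696000 = 478.1609.
Rounding up, n = 479.

479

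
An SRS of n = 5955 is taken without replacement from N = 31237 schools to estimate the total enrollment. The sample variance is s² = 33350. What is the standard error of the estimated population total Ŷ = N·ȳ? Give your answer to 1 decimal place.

66503.9

Var(Ŷ) = N²·Var(ȳ) = N²·(1 − n/N)·s²/n.
f = 5955/31237 = 0.19063931; Var(ȳ) = 0.80936069·33350/5955 = 4.5326917.
Var(Ŷ) = 31237² · 4.5326917 = 4.4227747 × 10^9.
SE(Ŷ) = √(4.4227747 × 10^9) = 66503.9.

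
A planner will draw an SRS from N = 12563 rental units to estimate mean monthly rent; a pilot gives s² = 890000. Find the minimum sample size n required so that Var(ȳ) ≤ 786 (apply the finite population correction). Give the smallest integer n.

1039

Without fpc, n₀ = s²/D = 890000/786 = 1132.3155.
With fpc, (1 − n/N)·s²/n ≤ D requires n ≥ n₀/(1 + n₀/N) = 1132.3155/(1 + 1132.3155/12563) = 1038.6967.
Rounding up, n = 1039.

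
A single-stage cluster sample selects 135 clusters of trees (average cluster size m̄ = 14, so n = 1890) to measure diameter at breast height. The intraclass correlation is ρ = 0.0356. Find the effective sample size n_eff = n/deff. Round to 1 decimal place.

1292.0

deff = 1 + (14 − 1)·0.0356 = 1 + 0.4628 = 1.4628.
n_eff = 1890 / 1.4628 = 1292.0.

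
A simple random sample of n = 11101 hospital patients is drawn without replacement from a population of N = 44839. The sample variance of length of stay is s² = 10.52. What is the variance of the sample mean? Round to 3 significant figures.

Under SRS without replacement, Var(ȳ) = (1 − f)·s²/n with f = n/N = 11101/44839 = 0.24757466.
Var(ȳ) = (1 − 0.24757466)·10.52/11101 = 0.75242534·9.4766237 × 10^-4 = 7.1304519 × 10^-4.

7.13 × 10^-4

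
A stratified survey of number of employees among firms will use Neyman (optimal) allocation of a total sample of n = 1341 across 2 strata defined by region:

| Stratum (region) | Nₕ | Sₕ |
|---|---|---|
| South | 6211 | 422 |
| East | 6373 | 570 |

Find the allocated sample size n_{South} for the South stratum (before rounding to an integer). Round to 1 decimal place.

Neyman allocation: nₕ = n·NₕSₕ / Σⱼ NⱼSⱼ.
Σ NⱼSⱼ = 6211·422 + 6373·570 = 6.253652 × 10^6.
n_{South} = 1341·6211·422 / (6.253652 × 10^6) = 562.0.

562.0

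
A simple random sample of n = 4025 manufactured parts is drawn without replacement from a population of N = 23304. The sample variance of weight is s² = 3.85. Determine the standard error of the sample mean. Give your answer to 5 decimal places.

Under SRS without replacement, Var(ȳ) = (1 − f)·s²/n with f = n/N = 4025/23304 = 0.17271713.
Var(ȳ) = (1 − 0.17271713)·3.85/4025 = 0.82728287·9.5652174 × 10^-4 = 7.9131405 × 10^-4.
SE(ȳ) = √(7.9131405 × 10^-4) = 0.02813.

0.02813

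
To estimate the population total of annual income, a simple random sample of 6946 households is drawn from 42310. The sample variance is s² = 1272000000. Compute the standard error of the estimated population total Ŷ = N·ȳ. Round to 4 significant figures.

1.655 × 10^7

Var(Ŷ) = N²·Var(ȳ) = N²·(1 − n/N)·s²/n.
f = 6946/42310 = 0.16416923; Var(ȳ) = 0.83583077·1272000000/6946 = 153063.16.
Var(Ŷ) = 42310² · 153063.16 = 2.7400389 × 10^14.
SE(Ŷ) = √(2.7400389 × 10^14) = 1.655 × 10^7.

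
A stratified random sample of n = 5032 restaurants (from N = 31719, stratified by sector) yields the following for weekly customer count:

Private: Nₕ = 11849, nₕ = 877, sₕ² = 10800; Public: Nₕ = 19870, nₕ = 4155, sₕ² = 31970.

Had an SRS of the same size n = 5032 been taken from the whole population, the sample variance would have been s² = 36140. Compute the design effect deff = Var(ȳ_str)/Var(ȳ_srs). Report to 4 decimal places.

0.6585

Var(ȳ_str) = Σ Wₕ²(1−fₕ)sₕ²/nₕ with Wₕ = Nₕ/31719:
  Private: (11849/31719)²·(1−877/11849)·10800/877 = 1.5913023
  Public: (19870/31719)²·(1−4155/19870)·31970/4155 = 2.3880581
  → Var(ȳ_str) = 3.9793604.
Var(ȳ_srs) = (1 − 5032/31719)·36140/5032 = 6.0426548.
deff = 3.9793604 / 6.0426548 = 0.6585.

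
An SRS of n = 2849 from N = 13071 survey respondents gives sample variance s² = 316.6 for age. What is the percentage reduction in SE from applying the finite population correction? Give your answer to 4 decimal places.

11.5672

f = n/N = 2849/13071 = 0.21796343.
SE_no-fpc = √(s²/n) = 0.33335673; SE_fpc = √((1−f)s²/n) = 0.2947968.
Ratio = √(1−f) = 0.88432832. Reduction = 100·(1 − 0.88432832) = 11.5672%.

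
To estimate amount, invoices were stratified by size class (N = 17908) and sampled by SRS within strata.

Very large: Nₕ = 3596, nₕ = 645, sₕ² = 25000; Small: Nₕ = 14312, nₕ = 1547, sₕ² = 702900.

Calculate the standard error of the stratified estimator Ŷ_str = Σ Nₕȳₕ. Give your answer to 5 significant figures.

288830

Var(Ŷ_str) = Σₕ Nₕ²(1 − fₕ)sₕ²/nₕ.
Very large: 3596²·(1 − 645/3596)·25000/645 = 4.1130992 × 10^8.
Small: 14312²·(1 − 1547/14312)·702900/1547 = 8.3008846 × 10^10.
Sum = 8.3420156 × 10^10.
SE = √(8.3420156 × 10^10) = 288830.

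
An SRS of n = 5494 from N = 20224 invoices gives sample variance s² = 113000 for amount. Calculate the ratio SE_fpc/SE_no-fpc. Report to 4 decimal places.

f = n/N = 5494/20224 = 0.27165744.
SE_no-fpc = √(s²/n) = 4.5351838; SE_fpc = √((1−f)s²/n) = 3.8704614.
Ratio = √(1−f) = 0.85342988.

0.8534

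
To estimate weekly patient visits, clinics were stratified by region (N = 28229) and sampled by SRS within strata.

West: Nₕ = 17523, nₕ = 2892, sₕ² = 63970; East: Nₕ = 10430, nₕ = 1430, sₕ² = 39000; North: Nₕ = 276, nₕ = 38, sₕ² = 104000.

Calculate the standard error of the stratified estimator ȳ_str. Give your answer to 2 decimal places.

Var(ȳ_str) = Σₕ Wₕ²(1 − fₕ)sₕ²/nₕ with Wₕ = Nₕ/N, N = 28229.
West: Wₕ = 0.62074462; term = 0.62074462²·(1 − 0.16504023)·63970/2892 = 7.1165507.
East: Wₕ = 0.36947820; term = 0.36947820²·(1 − 0.13710451)·39000/1430 = 3.2126573.
North: Wₕ = 0.00977718; term = 0.00977718²·(1 − 0.13768116)·104000/38 = 0.22560296.
Sum = 10.554811.
SE = √(10.554811) = 3.25.

3.25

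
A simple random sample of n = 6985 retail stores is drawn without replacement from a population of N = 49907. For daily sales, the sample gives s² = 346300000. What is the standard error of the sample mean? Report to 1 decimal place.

206.5

Under SRS without replacement, Var(ȳ) = (1 − f)·s²/n with f = n/N = 6985/49907 = 0.13996033.
Var(ȳ) = (1 − 0.13996033)·346300000/6985 = 0.86003967·49577.666 = 42638.76.
SE(ȳ) = √(42638.76) = 206.5.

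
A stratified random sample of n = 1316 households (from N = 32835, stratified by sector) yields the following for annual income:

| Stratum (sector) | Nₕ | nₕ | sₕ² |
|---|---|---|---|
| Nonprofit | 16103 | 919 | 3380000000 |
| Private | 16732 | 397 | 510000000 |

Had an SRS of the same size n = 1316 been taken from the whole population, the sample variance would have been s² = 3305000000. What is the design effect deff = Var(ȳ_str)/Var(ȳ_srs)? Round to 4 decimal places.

Var(ȳ_str) = Σ Wₕ²(1−fₕ)sₕ²/nₕ with Wₕ = Nₕ/32835:
  Nonprofit: (16103/32835)²·(1−919/16103)·3380000000/919 = 834103.87
  Private: (16732/32835)²·(1−397/16732)·510000000/397 = 325666.15
  → Var(ȳ_str) = 1.15977 × 10^6.
Var(ȳ_srs) = (1 − 1316/32835)·3305000000/1316 = 2.4107434 × 10^6.
deff = (1.15977 × 10^6) / (2.4107434 × 10^6) = 0.4811.

0.4811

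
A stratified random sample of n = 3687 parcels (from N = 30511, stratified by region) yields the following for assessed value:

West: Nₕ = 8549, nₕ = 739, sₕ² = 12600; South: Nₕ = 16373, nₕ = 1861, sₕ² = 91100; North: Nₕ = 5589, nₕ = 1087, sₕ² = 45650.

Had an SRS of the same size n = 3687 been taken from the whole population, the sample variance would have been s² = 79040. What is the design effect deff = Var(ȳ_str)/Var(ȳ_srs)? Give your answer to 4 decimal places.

Var(ȳ_str) = Σ Wₕ²(1−fₕ)sₕ²/nₕ with Wₕ = Nₕ/30511:
  West: (8549/30511)²·(1−739/8549)·12600/739 = 1.222868
  South: (16373/30511)²·(1−1861/16373)·91100/1861 = 12.494378
  North: (5589/30511)²·(1−1087/5589)·45650/1087 = 1.13511
  → Var(ȳ_str) = 14.852356.
Var(ȳ_srs) = (1 − 3687/30511)·79040/3687 = 18.846942.
deff = 14.852356 / 18.846942 = 0.7881.

0.7881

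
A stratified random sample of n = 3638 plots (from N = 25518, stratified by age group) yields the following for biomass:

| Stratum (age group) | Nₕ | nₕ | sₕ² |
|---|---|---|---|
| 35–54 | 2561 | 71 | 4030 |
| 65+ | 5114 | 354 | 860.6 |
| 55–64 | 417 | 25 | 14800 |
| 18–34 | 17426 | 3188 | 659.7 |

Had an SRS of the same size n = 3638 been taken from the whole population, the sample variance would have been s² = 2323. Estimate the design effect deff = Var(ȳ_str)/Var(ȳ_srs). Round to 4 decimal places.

Var(ȳ_str) = Σ Wₕ²(1−fₕ)sₕ²/nₕ with Wₕ = Nₕ/25518:
  35–54: (2561/25518)²·(1−71/2561)·4030/71 = 0.55585608
  65+: (5114/25518)²·(1−354/5114)·860.6/354 = 0.090880873
  55–64: (417/25518)²·(1−25/417)·14800/25 = 0.14861087
  18–34: (17426/25518)²·(1−3188/17426)·659.7/3188 = 0.078846352
  → Var(ȳ_str) = 0.87419418.
Var(ȳ_srs) = (1 − 3638/25518)·2323/3638 = 0.54750388.
deff = 0.87419418 / 0.54750388 = 1.5967.

1.5967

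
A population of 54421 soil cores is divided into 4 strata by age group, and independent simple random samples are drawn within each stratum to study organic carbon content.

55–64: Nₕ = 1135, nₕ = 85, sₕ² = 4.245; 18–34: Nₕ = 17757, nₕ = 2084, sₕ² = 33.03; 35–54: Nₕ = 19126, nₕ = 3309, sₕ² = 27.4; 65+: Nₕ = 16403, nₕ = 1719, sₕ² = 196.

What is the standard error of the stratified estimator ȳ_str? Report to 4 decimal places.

0.1078

Var(ȳ_str) = Σₕ Wₕ²(1 − fₕ)sₕ²/nₕ with Wₕ = Nₕ/N, N = 54421.
55–64: Wₕ = 0.02085592; term = 0.02085592²·(1 − 0.07488987)·4.245/85 = 2.0096059 × 10^-5.
18–34: Wₕ = 0.32628948; term = 0.32628948²·(1 − 0.11736217)·33.03/2084 = 0.0014893595.
35–54: Wₕ = 0.35144521; term = 0.35144521²·(1 − 0.17301056)·27.4/3309 = 8.4580262 × 10^-4.
65+: Wₕ = 0.30140938; term = 0.30140938²·(1 − 0.10479790)·196/1719 = 0.0092728838.
Sum = 0.011628142.
SE = √(0.011628142) = 0.1078.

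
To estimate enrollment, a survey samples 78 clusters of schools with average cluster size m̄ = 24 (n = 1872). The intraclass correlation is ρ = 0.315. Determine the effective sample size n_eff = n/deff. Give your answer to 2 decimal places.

deff = 1 + (24 − 1)·0.315 = 1 + 7.245 = 8.245.
n_eff = 1872 / 8.245 = 227.05.

227.05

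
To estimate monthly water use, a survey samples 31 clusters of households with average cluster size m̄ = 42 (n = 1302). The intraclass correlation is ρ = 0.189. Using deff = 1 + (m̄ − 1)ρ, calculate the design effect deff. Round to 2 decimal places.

deff = 1 + (42 − 1)·0.189 = 1 + 7.749 = 8.749.

8.75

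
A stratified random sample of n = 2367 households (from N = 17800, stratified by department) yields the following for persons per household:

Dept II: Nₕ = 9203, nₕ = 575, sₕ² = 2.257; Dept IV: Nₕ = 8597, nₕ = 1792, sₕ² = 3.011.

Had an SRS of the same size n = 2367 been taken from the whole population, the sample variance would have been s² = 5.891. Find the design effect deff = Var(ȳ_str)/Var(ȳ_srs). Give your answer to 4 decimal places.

Var(ȳ_str) = Σ Wₕ²(1−fₕ)sₕ²/nₕ with Wₕ = Nₕ/17800:
  Dept II: (9203/17800)²·(1−575/9203)·2.257/575 = 9.8370135 × 10^-4
  Dept IV: (8597/17800)²·(1−1792/8597)·3.011/1792 = 3.1024715 × 10^-4
  → Var(ȳ_str) = 0.0012939485.
Var(ȳ_srs) = (1 − 2367/17800)·5.891/2367 = 0.0021578493.
deff = 0.0012939485 / 0.0021578493 = 0.5996.

0.5996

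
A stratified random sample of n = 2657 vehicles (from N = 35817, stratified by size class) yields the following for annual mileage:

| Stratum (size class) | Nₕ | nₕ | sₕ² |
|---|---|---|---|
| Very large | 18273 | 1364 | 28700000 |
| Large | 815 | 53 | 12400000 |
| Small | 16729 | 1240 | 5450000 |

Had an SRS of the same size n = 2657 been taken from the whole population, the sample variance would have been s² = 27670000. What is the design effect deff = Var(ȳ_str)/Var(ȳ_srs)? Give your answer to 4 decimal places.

Var(ȳ_str) = Σ Wₕ²(1−fₕ)sₕ²/nₕ with Wₕ = Nₕ/35817:
  Very large: (18273/35817)²·(1−1364/18273)·28700000/1364 = 5067.7699
  Large: (815/35817)²·(1−53/815)·12400000/53 = 113.26089
  Small: (16729/35817)²·(1−1240/16729)·5450000/1240 = 887.74813
  → Var(ȳ_str) = 6068.7789.
Var(ȳ_srs) = (1 − 2657/35817)·27670000/2657 = 9641.4626.
deff = 6068.7789 / 9641.4626 = 0.6294.

0.6294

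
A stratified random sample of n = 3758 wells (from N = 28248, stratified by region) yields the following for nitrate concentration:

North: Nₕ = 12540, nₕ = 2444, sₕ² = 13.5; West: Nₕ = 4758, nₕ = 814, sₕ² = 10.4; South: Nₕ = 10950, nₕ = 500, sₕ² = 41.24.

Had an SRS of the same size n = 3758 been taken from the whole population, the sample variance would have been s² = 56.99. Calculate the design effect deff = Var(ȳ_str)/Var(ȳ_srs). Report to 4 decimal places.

0.9891

Var(ȳ_str) = Σ Wₕ²(1−fₕ)sₕ²/nₕ with Wₕ = Nₕ/28248:
  North: (12540/28248)²·(1−2444/12540)·13.5/2444 = 8.7640336 × 10^-4
  West: (4758/28248)²·(1−814/4758)·10.4/814 = 3.0046568 × 10^-4
  South: (10950/28248)²·(1−500/10950)·41.24/500 = 0.011827791
  → Var(ȳ_str) = 0.01300466.
Var(ȳ_srs) = (1 − 3758/28248)·56.99/3758 = 0.013147493.
deff = 0.01300466 / 0.013147493 = 0.9891.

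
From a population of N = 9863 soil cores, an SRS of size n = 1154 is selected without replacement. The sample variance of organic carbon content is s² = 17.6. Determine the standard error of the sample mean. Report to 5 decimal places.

0.11605

Under SRS without replacement, Var(ȳ) = (1 − f)·s²/n with f = n/N = 1154/9863 = 0.11700294.
Var(ȳ) = (1 − 0.11700294)·17.6/1154 = 0.88299706·0.0152513 = 0.013466853.
SE(ȳ) = √(0.013466853) = 0.11605.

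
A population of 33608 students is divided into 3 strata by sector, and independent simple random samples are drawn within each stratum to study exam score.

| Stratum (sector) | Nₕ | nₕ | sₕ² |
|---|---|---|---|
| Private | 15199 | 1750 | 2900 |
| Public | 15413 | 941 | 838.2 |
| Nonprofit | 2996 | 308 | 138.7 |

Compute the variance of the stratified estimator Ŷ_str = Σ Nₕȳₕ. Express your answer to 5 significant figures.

5.4105 × 10^8

Var(Ŷ_str) = Σₕ Nₕ²(1 − fₕ)sₕ²/nₕ.
Private: 15199²·(1 − 1750/15199)·2900/1750 = 3.3873881 × 10^8.
Public: 15413²·(1 − 941/15413)·838.2/941 = 1.9868897 × 10^8.
Nonprofit: 2996²·(1 − 308/2996)·138.7/308 = 3.6265763 × 10^6.
Sum = 5.4105436 × 10^8.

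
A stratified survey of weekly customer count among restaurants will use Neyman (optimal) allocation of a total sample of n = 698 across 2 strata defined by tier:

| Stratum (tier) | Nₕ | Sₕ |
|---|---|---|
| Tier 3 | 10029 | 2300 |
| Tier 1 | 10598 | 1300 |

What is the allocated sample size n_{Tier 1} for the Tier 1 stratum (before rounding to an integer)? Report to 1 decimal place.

Neyman allocation: nₕ = n·NₕSₕ / Σⱼ NⱼSⱼ.
Σ NⱼSⱼ = 10029·2300 + 10598·1300 = 3.68441 × 10^7.
n_{Tier 1} = 698·10598·1300 / (3.68441 × 10^7) = 261.0.

261.0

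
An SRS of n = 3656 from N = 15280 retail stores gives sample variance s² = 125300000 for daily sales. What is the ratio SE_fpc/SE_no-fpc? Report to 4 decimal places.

0.8722

f = n/N = 3656/15280 = 0.23926702.
SE_no-fpc = √(s²/n) = 185.12814; SE_fpc = √((1−f)s²/n) = 161.46878.
Ratio = √(1−f) = 0.87220008.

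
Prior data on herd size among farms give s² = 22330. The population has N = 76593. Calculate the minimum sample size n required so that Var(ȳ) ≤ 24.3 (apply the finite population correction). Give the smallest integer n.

Without fpc, n₀ = s²/D = 22330/24.3 = 918.9300.
With fpc, (1 − n/N)·s²/n ≤ D requires n ≥ n₀/(1 + n₀/N) = 918.9300/(1 + 918.9300/76593) = 908.0358.
Rounding up, n = 909.

909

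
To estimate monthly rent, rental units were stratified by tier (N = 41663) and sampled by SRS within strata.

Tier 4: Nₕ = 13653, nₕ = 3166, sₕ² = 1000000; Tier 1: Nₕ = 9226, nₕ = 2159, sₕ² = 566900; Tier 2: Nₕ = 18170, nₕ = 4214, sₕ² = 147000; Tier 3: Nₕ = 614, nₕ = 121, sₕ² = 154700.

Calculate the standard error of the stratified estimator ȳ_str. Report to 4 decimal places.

Var(ȳ_str) = Σₕ Wₕ²(1 − fₕ)sₕ²/nₕ with Wₕ = Nₕ/N, N = 41663.
Tier 4: Wₕ = 0.32770084; term = 0.32770084²·(1 − 0.23189043)·1000000/3166 = 26.053578.
Tier 1: Wₕ = 0.22144349; term = 0.22144349²·(1 − 0.23401257)·566900/2159 = 9.8628239.
Tier 2: Wₕ = 0.43611838; term = 0.43611838²·(1 − 0.23192075)·147000/4214 = 5.0960962.
Tier 3: Wₕ = 0.01473730; term = 0.01473730²·(1 − 0.19706840)·154700/121 = 0.222956.
Sum = 41.235454.
SE = √(41.235454) = 6.4215.

6.4215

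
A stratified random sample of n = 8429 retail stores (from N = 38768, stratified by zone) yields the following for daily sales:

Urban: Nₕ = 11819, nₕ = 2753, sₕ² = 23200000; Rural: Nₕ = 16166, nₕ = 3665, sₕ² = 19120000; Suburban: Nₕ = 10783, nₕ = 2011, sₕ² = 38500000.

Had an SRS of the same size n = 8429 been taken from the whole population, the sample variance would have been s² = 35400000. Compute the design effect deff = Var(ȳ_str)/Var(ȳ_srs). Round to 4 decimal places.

Var(ȳ_str) = Σ Wₕ²(1−fₕ)sₕ²/nₕ with Wₕ = Nₕ/38768:
  Urban: (11819/38768)²·(1−2753/11819)·23200000/2753 = 600.80208
  Rural: (16166/38768)²·(1−3665/16166)·19120000/3665 = 701.47863
  Suburban: (10783/38768)²·(1−2011/10783)·38500000/2011 = 1204.8697
  → Var(ȳ_str) = 2507.1504.
Var(ȳ_srs) = (1 − 8429/38768)·35400000/8429 = 3286.6622.
deff = 2507.1504 / 3286.6622 = 0.7628.

0.7628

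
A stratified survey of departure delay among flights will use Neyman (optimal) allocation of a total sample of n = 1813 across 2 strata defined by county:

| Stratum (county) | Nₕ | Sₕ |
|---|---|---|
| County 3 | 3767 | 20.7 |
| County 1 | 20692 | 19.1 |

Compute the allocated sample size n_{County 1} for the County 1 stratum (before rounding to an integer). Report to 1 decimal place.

1514.2

Neyman allocation: nₕ = n·NₕSₕ / Σⱼ NⱼSⱼ.
Σ NⱼSⱼ = 3767·20.7 + 20692·19.1 = 473194.1.
n_{County 1} = 1813·20692·19.1 / 473194.1 = 1514.2.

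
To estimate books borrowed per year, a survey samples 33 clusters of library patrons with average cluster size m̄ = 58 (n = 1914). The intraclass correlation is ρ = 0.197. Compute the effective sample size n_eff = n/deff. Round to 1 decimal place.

deff = 1 + (58 − 1)·0.197 = 1 + 11.229 = 12.229.
n_eff = 1914 / 12.229 = 156.5.

156.5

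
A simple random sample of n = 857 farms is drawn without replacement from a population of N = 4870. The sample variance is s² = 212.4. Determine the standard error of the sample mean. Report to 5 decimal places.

Under SRS without replacement, Var(ȳ) = (1 − f)·s²/n with f = n/N = 857/4870 = 0.17597536.
Var(ȳ) = (1 − 0.17597536)·212.4/857 = 0.82402464·0.24784131 = 0.20422734.
SE(ȳ) = √(0.20422734) = 0.45192.

0.45192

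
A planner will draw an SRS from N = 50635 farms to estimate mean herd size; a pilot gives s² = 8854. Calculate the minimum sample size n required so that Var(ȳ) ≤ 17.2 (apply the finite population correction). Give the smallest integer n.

Without fpc, n₀ = s²/D = 8854/17.2 = 514.7674.
With fpc, (1 − n/N)·s²/n ≤ D requires n ≥ n₀/(1 + n₀/N) = 514.7674/(1 + 514.7674/50635) = 509.5868.
Rounding up, n = 510.

510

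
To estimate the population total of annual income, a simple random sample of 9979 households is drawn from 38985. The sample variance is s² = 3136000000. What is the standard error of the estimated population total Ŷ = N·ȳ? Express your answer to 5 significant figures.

Var(Ŷ) = N²·Var(ȳ) = N²·(1 − n/N)·s²/n.
f = 9979/38985 = 0.25597024; Var(ȳ) = 0.74402976·3136000000/9979 = 233818.75.
Var(Ŷ) = 38985² · 233818.75 = 3.553648 × 10^14.
SE(Ŷ) = √(3.553648 × 10^14) = 1.8851 × 10^7.

1.8851 × 10^7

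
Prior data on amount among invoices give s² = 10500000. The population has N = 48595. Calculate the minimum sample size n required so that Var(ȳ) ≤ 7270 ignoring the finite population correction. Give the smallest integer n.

Without fpc, n₀ = s²/D = 10500000/7270 = 1444.2916.
Rounding up, n = 1445.

1445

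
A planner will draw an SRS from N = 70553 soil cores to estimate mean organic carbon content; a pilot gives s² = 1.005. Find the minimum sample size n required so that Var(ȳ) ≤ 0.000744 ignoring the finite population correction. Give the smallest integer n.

1351

Without fpc, n₀ = s²/D = 1.005/0.000744 = 1350.8065.
Rounding up, n = 1351.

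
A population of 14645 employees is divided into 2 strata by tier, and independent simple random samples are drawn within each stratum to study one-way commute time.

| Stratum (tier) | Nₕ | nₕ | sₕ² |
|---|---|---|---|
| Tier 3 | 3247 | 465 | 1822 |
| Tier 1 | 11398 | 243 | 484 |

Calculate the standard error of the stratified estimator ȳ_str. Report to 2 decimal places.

1.16

Var(ȳ_str) = Σₕ Wₕ²(1 − fₕ)sₕ²/nₕ with Wₕ = Nₕ/N, N = 14645.
Tier 3: Wₕ = 0.22171390; term = 0.22171390²·(1 − 0.14320912)·1822/465 = 0.16502741.
Tier 1: Wₕ = 0.77828610; term = 0.77828610²·(1 − 0.02131953)·484/243 = 1.1807517.
Sum = 1.3457791.
SE = √(1.3457791) = 1.16.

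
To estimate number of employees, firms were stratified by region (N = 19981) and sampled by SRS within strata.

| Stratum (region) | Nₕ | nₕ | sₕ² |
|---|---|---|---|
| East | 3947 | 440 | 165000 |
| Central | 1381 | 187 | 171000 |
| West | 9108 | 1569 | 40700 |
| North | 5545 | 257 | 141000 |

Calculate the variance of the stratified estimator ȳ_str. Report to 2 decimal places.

Var(ȳ_str) = Σₕ Wₕ²(1 − fₕ)sₕ²/nₕ with Wₕ = Nₕ/N, N = 19981.
East: Wₕ = 0.19753766; term = 0.19753766²·(1 − 0.11147707)·165000/440 = 13.001687.
Central: Wₕ = 0.06911566; term = 0.06911566²·(1 − 0.13540912)·171000/187 = 3.7767485.
West: Wₕ = 0.45583304; term = 0.45583304²·(1 − 0.17226614)·40700/1569 = 4.461427.
North: Wₕ = 0.27751364; term = 0.27751364²·(1 − 0.04634806)·141000/257 = 40.294386.
Sum = 61.534249.

61.53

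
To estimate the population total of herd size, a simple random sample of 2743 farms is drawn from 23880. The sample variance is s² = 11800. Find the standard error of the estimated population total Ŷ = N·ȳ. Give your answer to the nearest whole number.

46598

Var(Ŷ) = N²·Var(ȳ) = N²·(1 − n/N)·s²/n.
f = 2743/23880 = 0.11486600; Var(ȳ) = 0.88513400·11800/2743 = 3.8077219.
Var(Ŷ) = 23880² · 3.8077219 = 2.1713702 × 10^9.
SE(Ŷ) = √(2.1713702 × 10^9) = 46598.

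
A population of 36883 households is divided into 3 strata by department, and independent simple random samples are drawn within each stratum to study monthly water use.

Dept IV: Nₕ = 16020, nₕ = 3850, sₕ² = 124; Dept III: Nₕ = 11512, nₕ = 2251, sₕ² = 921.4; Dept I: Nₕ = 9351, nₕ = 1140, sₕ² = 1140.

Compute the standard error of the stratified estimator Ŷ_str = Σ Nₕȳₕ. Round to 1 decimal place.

11256.1

Var(Ŷ_str) = Σₕ Nₕ²(1 − fₕ)sₕ²/nₕ.
Dept IV: 16020²·(1 − 3850/16020)·124/3850 = 6.2793407 × 10^6.
Dept III: 11512²·(1 − 2251/11512)·921.4/2251 = 4.3639662 × 10^7.
Dept I: 9351²·(1 − 1140/9351)·1140/1140 = 7.6781061 × 10^7.
Sum = 1.2670006 × 10^8.
SE = √(1.2670006 × 10^8) = 11256.1.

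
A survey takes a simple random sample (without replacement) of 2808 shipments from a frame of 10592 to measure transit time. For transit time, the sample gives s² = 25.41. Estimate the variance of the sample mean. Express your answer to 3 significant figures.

0.00665

Under SRS without replacement, Var(ȳ) = (1 − f)·s²/n with f = n/N = 2808/10592 = 0.26510574.
Var(ȳ) = (1 − 0.26510574)·25.41/2808 = 0.73489426·0.0090491453 = 0.0066501649.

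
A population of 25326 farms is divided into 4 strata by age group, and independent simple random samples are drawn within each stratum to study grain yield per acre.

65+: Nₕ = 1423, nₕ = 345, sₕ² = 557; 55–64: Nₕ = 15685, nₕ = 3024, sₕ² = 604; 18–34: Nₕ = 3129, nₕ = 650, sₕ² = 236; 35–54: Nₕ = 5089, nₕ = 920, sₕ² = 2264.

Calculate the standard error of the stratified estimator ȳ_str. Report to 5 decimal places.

Var(ȳ_str) = Σₕ Wₕ²(1 − fₕ)sₕ²/nₕ with Wₕ = Nₕ/N, N = 25326.
65+: Wₕ = 0.05618732; term = 0.05618732²·(1 − 0.24244554)·557/345 = 0.0038612379.
55–64: Wₕ = 0.61932401; term = 0.61932401²·(1 − 0.19279566)·604/3024 = 0.061840712.
18–34: Wₕ = 0.12354892; term = 0.12354892²·(1 − 0.20773410)·236/650 = 0.0043908392.
35–54: Wₕ = 0.20093975; term = 0.20093975²·(1 − 0.18078208)·2264/920 = 0.081399125.
Sum = 0.15149191.
SE = √(0.15149191) = 0.38922.

0.38922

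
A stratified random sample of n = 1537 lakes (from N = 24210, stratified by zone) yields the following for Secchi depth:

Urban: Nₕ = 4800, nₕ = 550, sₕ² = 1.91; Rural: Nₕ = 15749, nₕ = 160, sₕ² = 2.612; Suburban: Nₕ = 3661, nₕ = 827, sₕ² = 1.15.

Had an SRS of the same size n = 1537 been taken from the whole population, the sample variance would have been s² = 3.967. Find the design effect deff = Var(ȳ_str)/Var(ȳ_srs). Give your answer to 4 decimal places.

2.8892

Var(ȳ_str) = Σ Wₕ²(1−fₕ)sₕ²/nₕ with Wₕ = Nₕ/24210:
  Urban: (4800/24210)²·(1−550/4800)·1.91/550 = 1.2086798 × 10^-4
  Rural: (15749/24210)²·(1−160/15749)·2.612/160 = 0.0068380906
  Suburban: (3661/24210)²·(1−827/3661)·1.15/827 = 2.4615141 × 10^-5
  → Var(ȳ_str) = 0.0069835737.
Var(ȳ_srs) = (1 − 1537/24210)·3.967/1537 = 0.002417144.
deff = 0.0069835737 / 0.002417144 = 2.8892.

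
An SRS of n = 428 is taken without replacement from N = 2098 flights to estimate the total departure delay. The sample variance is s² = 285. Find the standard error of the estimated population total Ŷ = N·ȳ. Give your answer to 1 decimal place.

Var(Ŷ) = N²·Var(ȳ) = N²·(1 − n/N)·s²/n.
f = 428/2098 = 0.20400381; Var(ȳ) = 0.79599619·285/428 = 0.53004419.
Var(Ŷ) = 2098² · 0.53004419 = 2.3330446 × 10^6.
SE(Ŷ) = √(2.3330446 × 10^6) = 1527.4.

1527.4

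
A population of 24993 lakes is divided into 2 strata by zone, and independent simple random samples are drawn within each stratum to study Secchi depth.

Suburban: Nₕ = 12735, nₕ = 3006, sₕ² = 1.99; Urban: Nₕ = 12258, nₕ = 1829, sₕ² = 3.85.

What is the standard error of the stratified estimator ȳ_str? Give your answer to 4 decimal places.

0.0237

Var(ȳ_str) = Σₕ Wₕ²(1 − fₕ)sₕ²/nₕ with Wₕ = Nₕ/N, N = 24993.
Suburban: Wₕ = 0.50954267; term = 0.50954267²·(1 − 0.23604240)·1.99/3006 = 1.3130899 × 10^-4.
Urban: Wₕ = 0.49045733; term = 0.49045733²·(1 − 0.14920868)·3.85/1829 = 4.3079686 × 10^-4.
Sum = 5.6210585 × 10^-4.
SE = √(5.6210585 × 10^-4) = 0.0237.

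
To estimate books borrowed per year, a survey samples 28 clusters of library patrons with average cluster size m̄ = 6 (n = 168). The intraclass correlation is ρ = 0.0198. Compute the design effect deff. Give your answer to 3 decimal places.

deff = 1 + (6 − 1)·0.0198 = 1 + 0.099 = 1.099.

1.099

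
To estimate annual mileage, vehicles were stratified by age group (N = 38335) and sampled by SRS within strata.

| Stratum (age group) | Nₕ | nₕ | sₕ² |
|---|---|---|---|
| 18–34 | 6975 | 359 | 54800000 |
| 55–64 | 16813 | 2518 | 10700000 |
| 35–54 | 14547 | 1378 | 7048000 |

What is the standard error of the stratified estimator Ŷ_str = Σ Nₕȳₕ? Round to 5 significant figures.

Var(Ŷ_str) = Σₕ Nₕ²(1 − fₕ)sₕ²/nₕ.
18–34: 6975²·(1 − 359/6975)·54800000/359 = 7.044105 × 10^12.
55–64: 16813²·(1 − 2518/16813)·10700000/2518 = 1.0213096 × 10^12.
35–54: 14547²·(1 − 1378/14547)·7048000/1378 = 9.7981236 × 10^11.
Sum = 9.045227 × 10^12.
SE = √(9.045227 × 10^12) = 3.0075 × 10^6.

3.0075 × 10^6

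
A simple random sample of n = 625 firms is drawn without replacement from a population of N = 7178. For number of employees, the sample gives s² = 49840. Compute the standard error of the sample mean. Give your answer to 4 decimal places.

8.5323

Under SRS without replacement, Var(ȳ) = (1 − f)·s²/n with f = n/N = 625/7178 = 0.08707161.
Var(ȳ) = (1 − 0.08707161)·49840/625 = 0.91292839·79.744 = 72.800562.
SE(ȳ) = √(72.800562) = 8.5323.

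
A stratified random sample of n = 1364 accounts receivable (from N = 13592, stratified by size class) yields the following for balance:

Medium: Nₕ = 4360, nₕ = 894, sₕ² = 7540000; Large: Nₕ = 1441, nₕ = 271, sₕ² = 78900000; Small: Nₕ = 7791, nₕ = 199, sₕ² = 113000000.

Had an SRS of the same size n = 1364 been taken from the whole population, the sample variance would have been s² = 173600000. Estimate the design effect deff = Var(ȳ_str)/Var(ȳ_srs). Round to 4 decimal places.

Var(ȳ_str) = Σ Wₕ²(1−fₕ)sₕ²/nₕ with Wₕ = Nₕ/13592:
  Medium: (4360/13592)²·(1−894/4360)·7540000/894 = 689.89364
  Large: (1441/13592)²·(1−271/1441)·78900000/271 = 2656.9955
  Small: (7791/13592)²·(1−199/7791)·113000000/199 = 181805.93
  → Var(ȳ_str) = 185152.82.
Var(ȳ_srs) = (1 − 1364/13592)·173600000/1364 = 114500.51.
deff = 185152.82 / 114500.51 = 1.6170.

1.6170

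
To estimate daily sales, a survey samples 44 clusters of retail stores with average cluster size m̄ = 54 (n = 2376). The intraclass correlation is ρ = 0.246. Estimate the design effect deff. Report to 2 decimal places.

14.04

deff = 1 + (54 − 1)·0.246 = 1 + 13.038 = 14.038.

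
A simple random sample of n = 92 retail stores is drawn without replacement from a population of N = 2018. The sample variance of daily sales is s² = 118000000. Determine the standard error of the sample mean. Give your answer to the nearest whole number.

1106

Under SRS without replacement, Var(ȳ) = (1 − f)·s²/n with f = n/N = 92/2018 = 0.04558969.
Var(ȳ) = (1 − 0.04558969)·118000000/92 = 0.95441031·1.2826087 × 10^6 = 1.224135 × 10^6.
SE(ȳ) = √(1.224135 × 10^6) = 1106.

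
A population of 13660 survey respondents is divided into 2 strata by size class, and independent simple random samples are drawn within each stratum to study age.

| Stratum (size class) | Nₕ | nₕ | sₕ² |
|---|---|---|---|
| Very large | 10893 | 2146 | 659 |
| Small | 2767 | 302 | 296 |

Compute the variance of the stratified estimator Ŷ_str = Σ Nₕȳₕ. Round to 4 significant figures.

3.594 × 10^7

Var(Ŷ_str) = Σₕ Nₕ²(1 − fₕ)sₕ²/nₕ.
Very large: 10893²·(1 − 2146/10893)·659/2146 = 2.9259192 × 10^7.
Small: 2767²·(1 − 302/2767)·296/302 = 6.6851453 × 10^6.
Sum = 3.5944337 × 10^7.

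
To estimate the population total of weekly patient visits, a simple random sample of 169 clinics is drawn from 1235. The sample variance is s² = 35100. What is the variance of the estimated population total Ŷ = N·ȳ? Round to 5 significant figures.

2.7343 × 10^8

Var(Ŷ) = N²·Var(ȳ) = N²·(1 − n/N)·s²/n.
f = 169/1235 = 0.13684211; Var(ȳ) = 0.86315789·35100/169 = 179.27126.
Var(Ŷ) = 1235² · 179.27126 = 2.7342901 × 10^8.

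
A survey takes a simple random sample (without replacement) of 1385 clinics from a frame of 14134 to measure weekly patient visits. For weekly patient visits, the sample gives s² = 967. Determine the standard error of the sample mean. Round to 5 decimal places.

Under SRS without replacement, Var(ȳ) = (1 − f)·s²/n with f = n/N = 1385/14134 = 0.09799066.
Var(ȳ) = (1 − 0.09799066)·967/1385 = 0.90200934·0.69819495 = 0.62977836.
SE(ȳ) = √(0.62977836) = 0.79359.

0.79359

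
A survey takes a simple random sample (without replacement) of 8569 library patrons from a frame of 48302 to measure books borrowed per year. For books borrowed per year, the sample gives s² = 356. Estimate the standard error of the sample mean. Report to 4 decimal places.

Under SRS without replacement, Var(ȳ) = (1 − f)·s²/n with f = n/N = 8569/48302 = 0.17740466.
Var(ȳ) = (1 − 0.17740466)·356/8569 = 0.82259534·0.041545104 = 0.034174809.
SE(ȳ) = √(0.034174809) = 0.1849.

0.1849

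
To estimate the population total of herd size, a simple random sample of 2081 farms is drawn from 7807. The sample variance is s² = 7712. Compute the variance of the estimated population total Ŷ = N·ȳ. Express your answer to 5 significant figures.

1.6566 × 10^8

Var(Ŷ) = N²·Var(ȳ) = N²·(1 − n/N)·s²/n.
f = 2081/7807 = 0.26655566; Var(ȳ) = 0.73344434·7712/2081 = 2.7180792.
Var(Ŷ) = 7807² · 2.7180792 = 1.6566489 × 10^8.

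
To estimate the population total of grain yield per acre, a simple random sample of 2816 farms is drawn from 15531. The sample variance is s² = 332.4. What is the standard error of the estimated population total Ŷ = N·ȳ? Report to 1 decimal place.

Var(Ŷ) = N²·Var(ȳ) = N²·(1 − n/N)·s²/n.
f = 2816/15531 = 0.18131479; Var(ȳ) = 0.81868521·332.4/2816 = 0.096637416.
Var(Ŷ) = 15531² · 0.096637416 = 2.3310101 × 10^7.
SE(Ŷ) = √(2.3310101 × 10^7) = 4828.1.

4828.1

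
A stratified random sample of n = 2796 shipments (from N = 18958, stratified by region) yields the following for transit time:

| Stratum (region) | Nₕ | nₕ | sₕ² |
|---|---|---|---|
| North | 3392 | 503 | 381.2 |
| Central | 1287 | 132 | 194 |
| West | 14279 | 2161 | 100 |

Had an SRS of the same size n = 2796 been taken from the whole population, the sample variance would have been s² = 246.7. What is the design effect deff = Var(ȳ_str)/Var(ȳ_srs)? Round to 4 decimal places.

0.6517

Var(ȳ_str) = Σ Wₕ²(1−fₕ)sₕ²/nₕ with Wₕ = Nₕ/18958:
  North: (3392/18958)²·(1−503/3392)·381.2/503 = 0.02066347
  Central: (1287/18958)²·(1−132/1287)·194/132 = 0.0060785962
  West: (14279/18958)²·(1−2161/14279)·100/2161 = 0.022278653
  → Var(ȳ_str) = 0.049020719.
Var(ȳ_srs) = (1 − 2796/18958)·246.7/2796 = 0.075220214.
deff = 0.049020719 / 0.075220214 = 0.6517.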